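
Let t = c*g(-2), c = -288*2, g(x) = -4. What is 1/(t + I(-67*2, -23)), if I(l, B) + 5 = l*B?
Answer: 1/5381 ≈ 0.00018584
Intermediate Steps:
c = -576
I(l, B) = -5 + B*l (I(l, B) = -5 + l*B = -5 + B*l)
t = 2304 (t = -576*(-4) = 2304)
1/(t + I(-67*2, -23)) = 1/(2304 + (-5 - (-1541)*2)) = 1/(2304 + (-5 - 23*(-134))) = 1/(2304 + (-5 + 3082)) = 1/(2304 + 3077) = 1/5381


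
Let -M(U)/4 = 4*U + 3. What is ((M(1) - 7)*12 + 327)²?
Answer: 8649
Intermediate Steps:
M(U) = -12 - 16*U (M(U) = -4*(4*U + 3) = -4*(3 + 4*U) = -12 - 16*U)
((M(1) - 7)*12 + 327)² = (((-12 - 16*1) - 7)*12 + 327)² = (((-12 - 16) - 7)*12 + 327)² = ((-28 - 7)*12 + 327)² = (-35*12 + 327)² = (-420 + 327)² = (-93)² = 8649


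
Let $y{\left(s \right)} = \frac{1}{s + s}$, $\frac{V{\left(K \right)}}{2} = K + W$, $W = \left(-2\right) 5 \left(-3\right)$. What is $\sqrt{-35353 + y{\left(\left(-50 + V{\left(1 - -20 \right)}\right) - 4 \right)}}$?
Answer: $\frac{7 i \sqrt{415578}}{24} \approx 188.02 i$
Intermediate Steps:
$W = 30$ ($W = \left(-10\right) \left(-3\right) = 30$)
$V{\left(K \right)} = 60 + 2 K$ ($V{\left(K \right)} = 2 \left(K + 30\right) = 2 \left(30 + K\right) = 60 + 2 K$)
$y{\left(s \right)} = \frac{1}{2 s}$
$\sqrt{-35353 + y{\left(\left(-50 + V{\left(1 - -20 \right)}\right) - 4 \right)}} = \sqrt{-35353 + \frac{1}{2 \left(\left(-50 + \left(60 + 2 \left(1 - -20\right)\right)\right) - 4\right)}} = \sqrt{-35353 + \frac{1}{2 \left(\left(-50 + \left(60 + 2 \left(1 + 20\right)\right)\right) - 4\right)}} = \sqrt{-35353 + \frac{1}{2 \left(\left(-50 + \left(60 + 2 \cdot 21\right)\right) - 4\right)}} = \sqrt{-35353 + \frac{1}{2 \left(\left(-50 + \left(60 + 42\right)\right) - 4\right)}} = \sqrt{-35353 + \frac{1}{2 \left(\left(-50 + 102\right) - 4\right)}} = \sqrt{-35353 + \frac{1}{2 \left(52 - 4\right)}} = \sqrt{-35353 + \frac{1}{2 \cdot 48}} = \sqrt{-35353 + \frac{1}{2} \cdot \frac{1}{48}} = \sqrt{-35353 + \frac{1}{96}} = \sqrt{- \frac{3393887}{96}} = \frac{7 i \sqrt{415578}}{24}$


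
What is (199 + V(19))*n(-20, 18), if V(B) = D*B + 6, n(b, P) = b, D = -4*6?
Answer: 5020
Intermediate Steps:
D = -24 (D = -2*12 = -24)
V(B) = 6 - 24*B (V(B) = -24*B + 6 = 6 - 24*B)
(199 + V(19))*n(-20, 18) = (199 + (6 - 24*19))*(-20) = (199 + (6 - 456))*(-20) = (199 - 450)*(-20) = -251*(-20) = 5020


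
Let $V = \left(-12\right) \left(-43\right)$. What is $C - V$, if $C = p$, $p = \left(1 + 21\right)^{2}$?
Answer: $-32$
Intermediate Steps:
$V = 516$
$p = 484$ ($p = 22^{2} = 484$)
$C = 484$
$C - V = 484 - 516 = -32$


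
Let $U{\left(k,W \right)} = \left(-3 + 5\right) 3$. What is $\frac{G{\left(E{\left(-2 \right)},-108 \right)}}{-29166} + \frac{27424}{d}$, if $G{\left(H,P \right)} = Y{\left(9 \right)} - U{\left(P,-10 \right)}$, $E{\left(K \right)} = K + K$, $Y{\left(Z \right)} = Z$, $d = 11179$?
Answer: $\frac{266604949}{108682238} \approx 2.4531$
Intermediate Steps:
$U{\left(k,W \right)} = 6$ ($U{\left(k,W \right)} = 2 \cdot 3 = 6$)
$E{\left(K \right)} = 2 K$
$G{\left(H,P \right)} = 3$ ($G{\left(H,P \right)} = 9 - 6 = 3$)
$\frac{G{\left(E{\left(-2 \right)},-108 \right)}}{-29166} + \frac{27424}{d} = \frac{3}{-29166} + \frac{27424}{11179} = 3 \left(- \frac{1}{29166}\right) + 27424 \cdot \frac{1}{11179} = - \frac{1}{9722} + \frac{27424}{11179} = \frac{266604949}{108682238}$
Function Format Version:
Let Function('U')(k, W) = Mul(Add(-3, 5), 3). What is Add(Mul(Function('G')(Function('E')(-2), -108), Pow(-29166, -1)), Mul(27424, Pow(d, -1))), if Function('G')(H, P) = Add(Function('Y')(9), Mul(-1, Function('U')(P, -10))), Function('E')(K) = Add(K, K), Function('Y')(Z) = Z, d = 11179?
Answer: Rational(266604949, 108682238) ≈ 2.4531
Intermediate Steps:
Function('U')(k, W) = 6 (Function('U')(k, W) = Mul(2, 3) = 6)
Function('E')(K) = Mul(2, K)
Function('G')(H, P) = 3 (Function('G')(H, P) = Add(9, Mul(-1, 6)) = Add(9, -6) = 3)
Add(Mul(Function('G')(Function('E')(-2), -108), Pow(-29166, -1)), Mul(27424, Pow(d, -1))) = Add(Mul(3, Pow(-29166, -1)), Mul(27424, Pow(11179, -1))) = Add(Mul(3, Rational(-1, 29166)), Mul(27424, Rational(1, 11179))) = Add(Rational(-1, 9722), Rational(27424, 11179)) = Rational(266604949, 108682238)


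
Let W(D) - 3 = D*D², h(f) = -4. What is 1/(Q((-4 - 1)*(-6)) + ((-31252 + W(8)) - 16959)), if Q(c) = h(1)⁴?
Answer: -1/47440 ≈ -2.1079e-5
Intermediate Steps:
W(D) = 3 + D³ (W(D) = 3 + D*D² = 3 + D³)
Q(c) = 256 (Q(c) = (-4)⁴ = 256)
1/(Q((-4 - 1)*(-6)) + ((-31252 + W(8)) - 16959)) = 1/(256 + ((-31252 + (3 + 8³)) - 16959)) = 1/(256 + ((-31252 + (3 + 512)) - 16959)) = 1/(256 + ((-31252 + 515) - 16959)) = 1/(256 + (-30737 - 16959)) = 1/(256 - 47696) = 1/(-47440) = -1/47440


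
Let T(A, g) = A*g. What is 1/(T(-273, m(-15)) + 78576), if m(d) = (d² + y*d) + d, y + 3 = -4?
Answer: -1/7419 ≈ -0.00013479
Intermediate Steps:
y = -7 (y = -3 - 4 = -7)
m(d) = d² - 6*d (m(d) = (d² - 7*d) + d = d² - 6*d)
1/(T(-273, m(-15)) + 78576) = 1/(-(-4095)*(-6 - 15) + 78576) = 1/(-(-4095)*(-21) + 78576) = 1/(-273*315 + 78576) = 1/(-85995 + 78576) = 1/(-7419) = -1/7419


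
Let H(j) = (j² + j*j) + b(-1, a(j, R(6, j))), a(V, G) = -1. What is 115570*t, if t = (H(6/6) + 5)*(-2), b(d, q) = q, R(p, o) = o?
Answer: -1386840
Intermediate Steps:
H(j) = -1 + 2*j² (H(j) = (j² + j*j) - 1 = (j² + j²) - 1 = 2*j² - 1 = -1 + 2*j²)
t = -12 (t = ((-1 + 2*(6/6)²) + 5)*(-2) = ((-1 + 2*(6*(⅙))²) + 5)*(-2) = ((-1 + 2*1²) + 5)*(-2) = ((-1 + 2*1) + 5)*(-2) = ((-1 + 2) + 5)*(-2) = (1 + 5)*(-2) = 6*(-2) = -12)
115570*t = 115570*(-12) = -1386840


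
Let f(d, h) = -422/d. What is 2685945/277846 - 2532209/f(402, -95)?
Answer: 141416959239009/58625506 ≈ 2.4122e+6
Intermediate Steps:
2685945/277846 - 2532209/f(402, -95) = 2685945/277846 - 2532209/((-422/402)) = 2685945*(1/277846) - 2532209/((-422*1/402)) = 2685945/277846 - 2532209/(-211/201) = 2685945/277846 - 2532209*(-201/211) = 2685945/277846 + 508974009/211 = 141416959239009/58625506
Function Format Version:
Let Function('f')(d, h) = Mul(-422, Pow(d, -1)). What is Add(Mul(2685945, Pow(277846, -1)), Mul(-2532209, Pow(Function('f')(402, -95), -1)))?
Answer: Rational(141416959239009, 58625506) ≈ 2.4122e+6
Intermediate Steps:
Add(Mul(2685945, Pow(277846, -1)), Mul(-2532209, Pow(Function('f')(402, -95), -1))) = Add(Mul(2685945, Pow(277846, -1)), Mul(-2532209, Pow(Mul(-422, Pow(402, -1)), -1))) = Add(Mul(2685945, Rational(1, 277846)), Mul(-2532209, Pow(Mul(-422, Rational(1, 402)), -1))) = Add(Rational(2685945, 277846), Mul(-2532209, Pow(Rational(-211, 201), -1))) = Add(Rational(2685945, 277846), Mul(-2532209, Rational(-201, 211))) = Add(Rational(2685945, 277846), Rational(508974009, 211)) = Rational(141416959239009, 58625506)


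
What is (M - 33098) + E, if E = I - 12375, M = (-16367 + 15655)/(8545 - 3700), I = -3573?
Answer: -237628582/4845 ≈ -49046.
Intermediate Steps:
M = -712/4845 ≈ -0.14696
E = -15948 (E = -3573 - 12375 = -15948)
(M - 33098) + E = (-712/4845 - 33098) - 15948 = -160360522/4845 - 15948 = -237628582/4845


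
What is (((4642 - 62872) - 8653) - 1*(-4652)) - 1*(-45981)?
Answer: -16250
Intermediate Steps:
(((4642 - 62872) - 8653) - 1*(-4652)) - 1*(-45981) = ((-58230 - 8653) + 4652) + 45981 = (-66883 + 4652) + 45981 = -62231 + 45981 = -16250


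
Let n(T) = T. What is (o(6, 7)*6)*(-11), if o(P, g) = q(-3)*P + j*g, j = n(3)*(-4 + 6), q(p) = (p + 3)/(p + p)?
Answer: -2772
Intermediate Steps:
q(p) = (3 + p)/(2*p) (q(p) = (3 + p)/((2*p)) = (3 + p)*(1/(2*p)) = (3 + p)/(2*p))
j = 6 (j = 3*(-4 + 6) = 3*2 = 6)
o(P, g) = 6*g (o(P, g) = ((1/2)*(3 - 3)/(-3))*P + 6*g = ((1/2)*(-1/3)*0)*P + 6*g = 0*P + 6*g = 0 + 6*g = 6*g)
(o(6, 7)*6)*(-11) = ((6*7)*6)*(-11) = (42*6)*(-11) = 252*(-11) = -2772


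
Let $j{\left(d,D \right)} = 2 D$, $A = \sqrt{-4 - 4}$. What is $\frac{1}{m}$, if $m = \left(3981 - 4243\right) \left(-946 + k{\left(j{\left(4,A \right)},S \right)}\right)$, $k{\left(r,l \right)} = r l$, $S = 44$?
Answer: $\frac{43}{11395428} + \frac{2 i \sqrt{2}}{2848857} \approx 3.7734 \cdot 10^{-6} + 9.9283 \cdot 10^{-7} i$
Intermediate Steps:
$A = 2 i \sqrt{2}$ ($A = \sqrt{-8} = 2 i \sqrt{2} \approx 2.8284 i$)
$k{\left(r,l \right)} = l r$
$m = 247852 - 46112 i \sqrt{2}$ ($m = \left(3981 - 4243\right) \left(-946 + 44 \cdot 2 \cdot 2 i \sqrt{2}\right) = - 262 \left(-946 + 44 \cdot 4 i \sqrt{2}\right) = - 262 \left(-946 + 176 i \sqrt{2}\right) = 247852 - 46112 i \sqrt{2} \approx 2.4785 \cdot 10^{5} - 65212.0 i$)
$\frac{1}{m} = \frac{1}{247852 - 46112 i \sqrt{2}}$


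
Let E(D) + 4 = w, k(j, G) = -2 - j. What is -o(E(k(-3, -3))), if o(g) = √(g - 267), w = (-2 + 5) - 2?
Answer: -3*I*√30 ≈ -16.432*I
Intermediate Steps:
w = 1 (w = 3 - 2 = 1)
E(D) = -3 (E(D) = -4 + 1 = -3)
o(g) = √(-267 + g)
-o(E(k(-3, -3))) = -√(-267 - 3) = -√(-270) = -3*I*√30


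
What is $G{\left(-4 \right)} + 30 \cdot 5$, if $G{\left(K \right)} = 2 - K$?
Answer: $156$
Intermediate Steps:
$G{\left(-4 \right)} + 30 \cdot 5 = \left(2 - -4\right) + 30 \cdot 5 = \left(2 + 4\right) + 150 = 6 + 150 = 156$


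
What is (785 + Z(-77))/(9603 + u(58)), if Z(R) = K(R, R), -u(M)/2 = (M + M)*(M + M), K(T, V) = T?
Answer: -708/17309 ≈ -0.040904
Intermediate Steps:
u(M) = -8*M² (u(M) = -2*(M + M)*(M + M) = -2*2*M*2*M = -8*M²)
Z(R) = R
(785 + Z(-77))/(9603 + u(58)) = (785 - 77)/(9603 - 8*58²) = 708/(9603 - 8*3364) = 708/(9603 - 26912) = 708/(-17309) = 708*(-1/17309) = -708/17309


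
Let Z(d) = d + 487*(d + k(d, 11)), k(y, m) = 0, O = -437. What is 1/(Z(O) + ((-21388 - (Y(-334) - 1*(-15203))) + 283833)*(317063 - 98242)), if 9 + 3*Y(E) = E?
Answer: 3/162379640881 ≈ 1.8475e-11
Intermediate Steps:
Y(E) = -3 + E/3
Z(d) = 488*d (Z(d) = d + 487*(d + 0) = d + 487*d = 488*d)
1/(Z(O) + ((-21388 - (Y(-334) - 1*(-15203))) + 283833)*(317063 - 98242)) = 1/(488*(-437) + ((-21388 - ((-3 + (⅓)*(-334)) - 1*(-15203))) + 283833)*(317063 - 98242)) = 1/(-213256 + ((-21388 - ((-3 - 334/3) + 15203)) + 283833)*218821) = 1/(-213256 + ((-21388 - (-343/3 + 15203)) + 283833)*218821) = 1/(-213256 + ((-21388 - 1*45266/3) + 283833)*218821) = 1/(-213256 + ((-21388 - 45266/3) + 283833)*218821) = 1/(-213256 + (-109430/3 + 283833)*218821) = 1/(-213256 + (742069/3)*218821) = 1/(-213256 + 162380280649/3) = 1/(162379640881/3) = 3/162379640881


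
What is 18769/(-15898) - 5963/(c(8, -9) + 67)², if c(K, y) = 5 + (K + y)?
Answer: -189414303/80141818 ≈ -2.3635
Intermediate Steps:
c(K, y) = 5 + K + y
18769/(-15898) - 5963/(c(8, -9) + 67)² = 18769/(-15898) - 5963/((5 + 8 - 9) + 67)² = 18769*(-1/15898) - 5963/(4 + 67)² = -18769/15898 - 5963/(71²) = -18769/15898 - 5963/5041 = -189414303/80141818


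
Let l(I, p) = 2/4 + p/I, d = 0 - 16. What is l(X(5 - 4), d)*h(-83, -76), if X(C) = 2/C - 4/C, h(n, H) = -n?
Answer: 1411/2 ≈ 705.50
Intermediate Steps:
d = -16
X(C) = -2/C
l(I, p) = 1/2 + p/I (l(I, p) = 2*(1/4) + p/I = 1/2 + p/I)
l(X(5 - 4), d)*h(-83, -76) = ((-16 + (-2/(5 - 4))/2)/((-2/(5 - 4))))*(-1*(-83)) = ((-16 + (-2/1)/2)/((-2/1)))*83 = ((-16 + (-2*1)/2)/((-2*1)))*83 = ((-16 + (1/2)*(-2))/(-2))*83 = -(-16 - 1)/2*83 = -1/2*(-17)*83 = (17/2)*83 = 1411/2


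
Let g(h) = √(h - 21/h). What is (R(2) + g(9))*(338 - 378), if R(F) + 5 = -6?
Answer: 440 - 80*√15/3 ≈ 336.72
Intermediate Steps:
R(F) = -11 (R(F) = -5 - 6 = -11)
(R(2) + g(9))*(338 - 378) = (-11 + √(9 - 21/9))*(338 - 378) = (-11 + √(9 - 21*⅑))*(-40) = (-11 + √(9 - 7/3))*(-40) = (-11 + √(20/3))*(-40) = (-11 + 2*√15/3)*(-40) = 440 - 80*√15/3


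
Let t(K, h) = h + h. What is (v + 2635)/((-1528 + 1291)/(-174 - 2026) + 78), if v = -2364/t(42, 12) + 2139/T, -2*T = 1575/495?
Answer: 2039620/133651 ≈ 15.261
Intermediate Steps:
t(K, h) = 2*h
T = -35/22 (T = -1575/(2*495) = -½*35/11 = -35/22 ≈ -1.5909)
v = -101011/70 (v = -2364/(2*12) + 2139/(-35/22) = -2364/24 + 2139*(-22/35) = -2364*1/24 - 47058/35 = -197/2 - 47058/35 = -101011/70 ≈ -1443.0)
(v + 2635)/((-1528 + 1291)/(-174 - 2026) + 78) = (-101011/70 + 2635)/((-1528 + 1291)/(-174 - 2026) + 78) = 83439/(70*(-237/(-2200) + 78)) = 83439/(70*(-237*(-1/2200) + 78)) = 83439/(70*(237/2200 + 78)) = 83439/(70*(171837/2200)) = (83439/70)*(2200/171837) = 2039620/133651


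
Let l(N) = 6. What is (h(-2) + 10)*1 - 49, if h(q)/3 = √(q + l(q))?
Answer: -33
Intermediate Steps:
h(q) = 3*√(6 + q) (h(q) = 3*√(q + 6) = 3*√(6 + q))
(h(-2) + 10)*1 - 49 = (3*√(6 - 2) + 10)*1 - 49 = (3*√4 + 10)*1 - 1*49 = (3*2 + 10)*1 - 49 = (6 + 10)*1 - 49 = 16*1 - 49 = 16 - 49 = -33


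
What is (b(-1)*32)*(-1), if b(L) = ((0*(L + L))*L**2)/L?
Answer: 0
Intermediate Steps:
b(L) = 0 (b(L) = ((0*(2*L))*L**2)/L = (0*L**2)/L = 0/L = 0)
(b(-1)*32)*(-1) = (0*32)*(-1) = 0*(-1) = 0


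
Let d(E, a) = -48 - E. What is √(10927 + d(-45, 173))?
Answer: 2*√2731 ≈ 104.52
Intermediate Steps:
√(10927 + d(-45, 173)) = √(10927 + (-48 - 1*(-45))) = √(10927 + (-48 + 45)) = √(10927 - 3) = √10924 = 2*√2731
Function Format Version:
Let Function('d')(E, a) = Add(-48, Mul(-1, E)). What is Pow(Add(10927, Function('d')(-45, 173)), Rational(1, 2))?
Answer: Mul(2, Pow(2731, Rational(1, 2))) ≈ 104.52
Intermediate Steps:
Pow(Add(10927, Function('d')(-45, 173)), Rational(1, 2)) = Pow(Add(10927, Add(-48, Mul(-1, -45))), Rational(1, 2)) = Pow(Add(10927, Add(-48, 45)), Rational(1, 2)) = Pow(Add(10927, -3), Rational(1, 2)) = Pow(10924, Rational(1, 2)) = Mul(2, Pow(2731, Rational(1, 2)))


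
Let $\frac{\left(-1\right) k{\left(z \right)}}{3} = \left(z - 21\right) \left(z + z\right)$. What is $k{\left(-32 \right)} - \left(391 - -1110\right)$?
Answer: $-11677$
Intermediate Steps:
$k{\left(z \right)} = - 6 z \left(-21 + z\right)$ ($k{\left(z \right)} = - 3 \left(z - 21\right) \left(z + z\right) = - 3 \left(-21 + z\right) 2 z = - 3 \cdot 2 z \left(-21 + z\right) = - 6 z \left(-21 + z\right)$)
$k{\left(-32 \right)} - \left(391 - -1110\right) = 6 \left(-32\right) \left(21 - -32\right) - \left(391 - -1110\right) = 6 \left(-32\right) \left(21 + 32\right) - \left(391 + 1110\right) = 6 \left(-32\right) 53 - 1501 = -10176 - 1501 = -11677$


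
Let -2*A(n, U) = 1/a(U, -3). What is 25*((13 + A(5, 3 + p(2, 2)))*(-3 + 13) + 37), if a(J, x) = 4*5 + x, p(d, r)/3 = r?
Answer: 70850/17 ≈ 4167.6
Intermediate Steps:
p(d, r) = 3*r
a(J, x) = 20 + x
A(n, U) = -1/34 (A(n, U) = -1/(2*(20 - 3)) = -½/17 = -½*1/17 = -1/34)
25*((13 + A(5, 3 + p(2, 2)))*(-3 + 13) + 37) = 25*((13 - 1/34)*(-3 + 13) + 37) = 25*((441/34)*10 + 37) = 25*(2205/17 + 37) = 25*(2834/17) = 70850/17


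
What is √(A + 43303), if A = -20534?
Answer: √22769 ≈ 150.89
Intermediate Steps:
√(A + 43303) = √(-20534 + 43303) = √22769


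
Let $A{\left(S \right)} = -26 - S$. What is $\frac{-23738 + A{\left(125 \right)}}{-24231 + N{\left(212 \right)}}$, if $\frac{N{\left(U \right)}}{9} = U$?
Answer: $\frac{7963}{7441} \approx 1.0702$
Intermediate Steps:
$N{\left(U \right)} = 9 U$
$\frac{-23738 + A{\left(125 \right)}}{-24231 + N{\left(212 \right)}} = \frac{-23738 - 151}{-24231 + 9 \cdot 212} = \frac{-23738 - 151}{-24231 + 1908} = \frac{-23738 - 151}{-22323} = \left(-23889\right) \left(- \frac{1}{22323}\right) = \frac{7963}{7441}$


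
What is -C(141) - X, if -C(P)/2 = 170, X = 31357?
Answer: -31017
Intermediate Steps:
C(P) = -340 (C(P) = -2*170 = -340)
-C(141) - X = -1*(-340) - 1*31357 = 340 - 31357 = -31017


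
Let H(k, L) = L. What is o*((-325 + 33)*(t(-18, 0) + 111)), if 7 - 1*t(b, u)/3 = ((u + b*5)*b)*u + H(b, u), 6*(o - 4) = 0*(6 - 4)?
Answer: -154176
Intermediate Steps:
o = 4 (o = 4 + (0*(6 - 4))/6 = 4 + (0*2)/6 = 4 + (⅙)*0 = 4 + 0 = 4)
t(b, u) = 21 - 3*u - 3*b*u*(u + 5*b) (t(b, u) = 21 - 3*(((u + b*5)*b)*u + u) = 21 - 3*(((u + 5*b)*b)*u + u) = 21 - 3*((b*(u + 5*b))*u + u) = 21 - 3*(b*u*(u + 5*b) + u) = 21 - 3*(u + b*u*(u + 5*b)) = 21 + (-3*u - 3*b*u*(u + 5*b)) = 21 - 3*u - 3*b*u*(u + 5*b))
o*((-325 + 33)*(t(-18, 0) + 111)) = 4*((-325 + 33)*((21 - 3*0 - 15*0*(-18)² - 3*(-18)*0²) + 111)) = 4*(-292*((21 + 0 - 15*0*324 - 3*(-18)*0) + 111)) = 4*(-292*((21 + 0 + 0 + 0) + 111)) = 4*(-292*(21 + 111)) = 4*(-292*132) = 4*(-38544) = -154176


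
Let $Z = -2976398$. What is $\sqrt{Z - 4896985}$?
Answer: $i \sqrt{7873383} \approx 2806.0 i$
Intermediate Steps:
$\sqrt{Z - 4896985} = \sqrt{-2976398 - 4896985} = \sqrt{-7873383} = i \sqrt{7873383}$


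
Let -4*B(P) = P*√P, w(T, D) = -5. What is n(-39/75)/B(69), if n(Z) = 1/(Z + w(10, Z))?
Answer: 50*√69/328509 ≈ 0.0012643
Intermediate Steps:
B(P) = -P^(3/2)/4 (B(P) = -P*√P/4 = -P^(3/2)/4)
n(Z) = 1/(-5 + Z) (n(Z) = 1/(Z - 5) = 1/(-5 + Z))
n(-39/75)/B(69) = 1/((-5 - 39/75)*((-69*√69/4))) = 1/((-5 - 39*1/75)*((-69*√69/4))) = 1/((-5 - 13/25)*((-69*√69/4))) = (-4*√69/4761)/(-138/25) = -(-50)*√69/328509 = 50*√69/328509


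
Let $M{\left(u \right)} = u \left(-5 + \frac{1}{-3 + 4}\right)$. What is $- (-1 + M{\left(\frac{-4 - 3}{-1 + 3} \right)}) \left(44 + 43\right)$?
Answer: $-1131$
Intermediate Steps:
$M{\left(u \right)} = - 4 u$ ($M{\left(u \right)} = u \left(-5 + 1^{-1}\right) = u \left(-5 + 1\right) = u \left(-4\right) = - 4 u$)
$- (-1 + M{\left(\frac{-4 - 3}{-1 + 3} \right)}) \left(44 + 43\right) = - (-1 - 4 \frac{-4 - 3}{-1 + 3}) \left(44 + 43\right) = - (-1 - 4 \left(- \frac{7}{2}\right)) 87 = - (-1 - 4 \left(\left(-7\right) \frac{1}{2}\right)) 87 = - (-1 - -14) 87 = - (-1 + 14) 87 = \left(-1\right) 13 \cdot 87 = \left(-13\right) 87 = -1131$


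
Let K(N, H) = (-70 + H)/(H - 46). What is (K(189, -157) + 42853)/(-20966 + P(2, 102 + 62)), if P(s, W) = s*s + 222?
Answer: -4349693/2105110 ≈ -2.0663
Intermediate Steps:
P(s, W) = 222 + s² (P(s, W) = s² + 222 = 222 + s²)
K(N, H) = (-70 + H)/(-46 + H)
(K(189, -157) + 42853)/(-20966 + P(2, 102 + 62)) = ((-70 - 157)/(-46 - 157) + 42853)/(-20966 + (222 + 2²)) = (-227/(-203) + 42853)/(-20966 + (222 + 4)) = (-1/203*(-227) + 42853)/(-20966 + 226) = (227/203 + 42853)/(-20740) = (8699386/203)*(-1/20740) = -4349693/2105110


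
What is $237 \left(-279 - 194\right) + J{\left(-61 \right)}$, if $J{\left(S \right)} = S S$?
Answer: $-108380$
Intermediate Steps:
$J{\left(S \right)} = S^{2}$
$237 \left(-279 - 194\right) + J{\left(-61 \right)} = 237 \left(-279 - 194\right) + \left(-61\right)^{2} = 237 \left(-473\right) + 3721 = -112101 + 3721 = -108380$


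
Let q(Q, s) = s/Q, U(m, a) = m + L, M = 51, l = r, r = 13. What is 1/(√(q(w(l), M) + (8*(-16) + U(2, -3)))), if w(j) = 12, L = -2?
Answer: -2*I*√55/165 ≈ -0.089893*I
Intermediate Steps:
l = 13
U(m, a) = -2 + m (U(m, a) = m - 2 = -2 + m)
1/(√(q(w(l), M) + (8*(-16) + U(2, -3)))) = 1/(√(51/12 + (8*(-16) + (-2 + 2)))) = 1/(√(51*(1/12) + (-128 + 0))) = 1/(√(17/4 - 128)) = 1/(√(-495/4)) = 1/(3*I*√55/2) = -2*I*√55/165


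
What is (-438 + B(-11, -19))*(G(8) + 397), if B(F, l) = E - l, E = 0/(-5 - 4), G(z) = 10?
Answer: -170533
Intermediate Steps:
E = 0 (E = 0/(-9) = 0*(-⅑) = 0)
B(F, l) = -l (B(F, l) = 0 - l = -l)
(-438 + B(-11, -19))*(G(8) + 397) = (-438 - 1*(-19))*(10 + 397) = (-438 + 19)*407 = -419*407 = -170533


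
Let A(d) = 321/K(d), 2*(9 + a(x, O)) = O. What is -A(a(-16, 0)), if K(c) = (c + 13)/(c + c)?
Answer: 2889/2 ≈ 1444.5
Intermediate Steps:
a(x, O) = -9 + O/2
K(c) = (13 + c)/(2*c) (K(c) = (13 + c)/((2*c)) = (13 + c)*(1/(2*c)) = (13 + c)/(2*c))
A(d) = 642*d/(13 + d) (A(d) = 321/(((13 + d)/(2*d))) = 321*(2*d/(13 + d)) = 642*d/(13 + d))
-A(a(-16, 0)) = -642*(-9 + (1/2)*0)/(13 + (-9 + (1/2)*0)) = -642*(-9 + 0)/(13 + (-9 + 0)) = -642*(-9)/(13 - 9) = -642*(-9)/4 = -1*(-2889/2) = 2889/2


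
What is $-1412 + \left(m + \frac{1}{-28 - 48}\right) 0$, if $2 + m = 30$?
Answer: $-1412$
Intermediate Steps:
$m = 28$ ($m = -2 + 30 = 28$)
$-1412 + \left(m + \frac{1}{-28 - 48}\right) 0 = -1412 + \left(28 + \frac{1}{-28 - 48}\right) 0 = -1412 + \left(28 + \frac{1}{-76}\right) 0 = -1412 + \left(28 - \frac{1}{76}\right) 0 = -1412 + \frac{2127}{76} \cdot 0 = -1412 + 0 = -1412$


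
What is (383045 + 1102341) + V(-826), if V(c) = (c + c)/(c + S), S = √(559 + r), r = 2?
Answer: 1012611281542/681715 + 1652*√561/681715 ≈ 1.4854e+6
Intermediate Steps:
S = √561 (S = √(559 + 2) = √561 ≈ 23.685)
V(c) = 2*c/(c + √561) (V(c) = (c + c)/(c + √561) = (2*c)/(c + √561) = 2*c/(c + √561))
(383045 + 1102341) + V(-826) = (383045 + 1102341) + 2*(-826)/(-826 + √561) = 1485386 - 1652/(-826 + √561)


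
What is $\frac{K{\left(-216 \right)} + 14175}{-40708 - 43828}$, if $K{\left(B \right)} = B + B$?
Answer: $- \frac{13743}{84536} \approx -0.16257$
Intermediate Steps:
$K{\left(B \right)} = 2 B$
$\frac{K{\left(-216 \right)} + 14175}{-40708 - 43828} = \frac{2 \left(-216\right) + 14175}{-40708 - 43828} = \frac{-432 + 14175}{-84536} = 13743 \left(- \frac{1}{84536}\right) = - \frac{13743}{84536}$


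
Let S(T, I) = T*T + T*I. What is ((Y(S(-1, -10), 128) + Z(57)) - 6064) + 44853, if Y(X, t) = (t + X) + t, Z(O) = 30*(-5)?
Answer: 38906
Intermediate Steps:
Z(O) = -150
S(T, I) = T² + I*T
Y(X, t) = X + 2*t (Y(X, t) = (X + t) + t = X + 2*t)
((Y(S(-1, -10), 128) + Z(57)) - 6064) + 44853 = (((-(-10 - 1) + 2*128) - 150) - 6064) + 44853 = (((-1*(-11) + 256) - 150) - 6064) + 44853 = (((11 + 256) - 150) - 6064) + 44853 = ((267 - 150) - 6064) + 44853 = (117 - 6064) + 44853 = -5947 + 44853 = 38906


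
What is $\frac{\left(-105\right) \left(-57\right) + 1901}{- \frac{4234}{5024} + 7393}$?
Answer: $\frac{19809632}{18569099} \approx 1.0668$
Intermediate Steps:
$\frac{\left(-105\right) \left(-57\right) + 1901}{- \frac{4234}{5024} + 7393} = \frac{5985 + 1901}{\left(-4234\right) \frac{1}{5024} + 7393} = \frac{7886}{- \frac{2117}{2512} + 7393} = \frac{7886}{\frac{18569099}{2512}} = 7886 \cdot \frac{2512}{18569099} = \frac{19809632}{18569099}$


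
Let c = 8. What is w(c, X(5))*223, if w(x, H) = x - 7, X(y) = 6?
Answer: 223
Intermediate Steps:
w(x, H) = -7 + x
w(c, X(5))*223 = (-7 + 8)*223 = 1*223 = 223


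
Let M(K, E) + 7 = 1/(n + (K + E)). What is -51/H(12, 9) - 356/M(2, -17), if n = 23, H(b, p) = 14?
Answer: 37067/770 ≈ 48.139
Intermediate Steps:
M(K, E) = -7 + 1/(23 + E + K) (M(K, E) = -7 + 1/(23 + (K + E)) = -7 + 1/(23 + (E + K)) = -7 + 1/(23 + E + K))
-51/H(12, 9) - 356/M(2, -17) = -51/14 - 356*(23 - 17 + 2)/(-160 - 7*(-17) - 7*2) = -51*1/14 - 356*8/(-160 + 119 - 14) = -51/14 - 356/((⅛)*(-55)) = -51/14 - 356/(-55/8) = -51/14 - 356*(-8/55) = -51/14 + 2848/55 = 37067/770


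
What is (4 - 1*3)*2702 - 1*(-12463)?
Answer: 15165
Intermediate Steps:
(4 - 1*3)*2702 - 1*(-12463) = (4 - 3)*2702 + 12463 = 1*2702 + 12463 = 2702 + 12463 = 15165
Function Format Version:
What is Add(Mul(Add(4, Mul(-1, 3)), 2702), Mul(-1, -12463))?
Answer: 15165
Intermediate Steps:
Add(Mul(Add(4, Mul(-1, 3)), 2702), Mul(-1, -12463)) = Add(Mul(Add(4, -3), 2702), 12463) = Add(Mul(1, 2702), 12463) = Add(2702, 12463) = 15165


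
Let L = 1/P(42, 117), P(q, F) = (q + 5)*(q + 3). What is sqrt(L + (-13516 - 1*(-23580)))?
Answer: sqrt(5002059835)/705 ≈ 100.32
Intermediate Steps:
P(q, F) = (3 + q)*(5 + q) (P(q, F) = (5 + q)*(3 + q) = (3 + q)*(5 + q))
L = 1/2115 (L = 1/(15 + 42**2 + 8*42) = 1/(15 + 1764 + 336) = 1/2115 ≈ 0.00047281)
sqrt(L + (-13516 - 1*(-23580))) = sqrt(1/2115 + (-13516 - 1*(-23580))) = sqrt(1/2115 + (-13516 + 23580)) = sqrt(1/2115 + 10064) = sqrt(21285361/2115) = sqrt(5002059835)/705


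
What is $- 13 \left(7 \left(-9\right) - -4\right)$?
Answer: $767$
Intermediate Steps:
$- 13 \left(7 \left(-9\right) - -4\right) = - 13 \left(-63 + \left(-1 + 5\right)\right) = - 13 \left(-63 + 4\right) = \left(-13\right) \left(-59\right) = 767$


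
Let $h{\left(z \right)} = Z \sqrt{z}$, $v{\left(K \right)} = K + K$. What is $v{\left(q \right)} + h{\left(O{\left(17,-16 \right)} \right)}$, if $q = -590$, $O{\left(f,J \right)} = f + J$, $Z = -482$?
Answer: $-1662$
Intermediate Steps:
$O{\left(f,J \right)} = J + f$
$v{\left(K \right)} = 2 K$
$h{\left(z \right)} = - 482 \sqrt{z}$
$v{\left(q \right)} + h{\left(O{\left(17,-16 \right)} \right)} = 2 \left(-590\right) - 482 \sqrt{-16 + 17} = -1180 - 482 \sqrt{1} = -1180 - 482 = -1662$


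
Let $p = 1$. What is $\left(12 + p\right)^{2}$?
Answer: $169$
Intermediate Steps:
$\left(12 + p\right)^{2} = \left(12 + 1\right)^{2} = 13^{2} = 169$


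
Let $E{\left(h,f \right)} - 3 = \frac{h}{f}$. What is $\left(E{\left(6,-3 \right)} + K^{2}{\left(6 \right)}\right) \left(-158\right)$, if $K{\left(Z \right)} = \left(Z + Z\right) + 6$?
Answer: $-51350$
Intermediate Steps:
$K{\left(Z \right)} = 6 + 2 Z$ ($K{\left(Z \right)} = 2 Z + 6 = 6 + 2 Z$)
$E{\left(h,f \right)} = 3 + \frac{h}{f}$
$\left(E{\left(6,-3 \right)} + K^{2}{\left(6 \right)}\right) \left(-158\right) = \left(\left(3 + \frac{6}{-3}\right) + \left(6 + 2 \cdot 6\right)^{2}\right) \left(-158\right) = \left(\left(3 + 6 \left(- \frac{1}{3}\right)\right) + \left(6 + 12\right)^{2}\right) \left(-158\right) = \left(\left(3 - 2\right) + 18^{2}\right) \left(-158\right) = \left(1 + 324\right) \left(-158\right) = 325 \left(-158\right) = -51350$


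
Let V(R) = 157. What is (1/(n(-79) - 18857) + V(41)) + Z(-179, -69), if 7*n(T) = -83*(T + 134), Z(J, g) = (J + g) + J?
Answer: -36872287/136564 ≈ -270.00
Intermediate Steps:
Z(J, g) = g + 2*J
n(T) = -11122/7 - 83*T/7 (n(T) = (-83*(T + 134))/7 = (-83*(134 + T))/7 = (-11122 - 83*T)/7 = -11122/7 - 83*T/7)
(1/(n(-79) - 18857) + V(41)) + Z(-179, -69) = (1/((-11122/7 - 83/7*(-79)) - 18857) + 157) + (-69 + 2*(-179)) = (1/((-11122/7 + 6557/7) - 18857) + 157) + (-69 - 358) = (1/(-4565/7 - 18857) + 157) - 427 = (1/(-136564/7) + 157) - 427 = (-7/136564 + 157) - 427 = 21440541/136564 - 427 = -36872287/136564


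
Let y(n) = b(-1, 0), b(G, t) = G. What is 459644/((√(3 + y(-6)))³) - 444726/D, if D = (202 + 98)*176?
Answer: -74121/8800 + 114911*√2 ≈ 1.6250e+5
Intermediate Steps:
y(n) = -1
D = 52800 (D = 300*176 = 52800)
459644/((√(3 + y(-6)))³) - 444726/D = 459644/((√(3 - 1))³) - 444726/52800 = 459644/((√2)³) - 444726*1/52800 = 459644/((2*√2)) - 74121/8800 = 459644*(√2/4) - 74121/8800 = 114911*√2 - 74121/8800 = -74121/8800 + 114911*√2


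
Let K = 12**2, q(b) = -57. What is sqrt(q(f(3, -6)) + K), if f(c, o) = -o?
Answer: sqrt(87) ≈ 9.3274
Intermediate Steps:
K = 144
sqrt(q(f(3, -6)) + K) = sqrt(-57 + 144) = sqrt(87)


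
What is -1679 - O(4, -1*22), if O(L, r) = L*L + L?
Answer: -1699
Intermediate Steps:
O(L, r) = L + L² (O(L, r) = L² + L = L + L²)
-1679 - O(4, -1*22) = -1679 - 4*(1 + 4) = -1679 - 4*5 = -1679 - 1*20 = -1679 - 20 = -1699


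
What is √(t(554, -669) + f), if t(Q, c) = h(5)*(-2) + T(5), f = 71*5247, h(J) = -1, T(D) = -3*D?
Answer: 2*√93131 ≈ 610.35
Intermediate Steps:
f = 372537
t(Q, c) = -13 (t(Q, c) = -1*(-2) - 3*5 = 2 - 15 = -13)
√(t(554, -669) + f) = √(-13 + 372537) = √372524 = 2*√93131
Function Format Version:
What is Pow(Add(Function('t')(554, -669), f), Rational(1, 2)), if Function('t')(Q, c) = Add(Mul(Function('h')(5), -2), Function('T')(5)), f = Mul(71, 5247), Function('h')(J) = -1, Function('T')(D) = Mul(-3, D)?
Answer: Mul(2, Pow(93131, Rational(1, 2))) ≈ 610.35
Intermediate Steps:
f = 372537
Function('t')(Q, c) = -13 (Function('t')(Q, c) = Add(Mul(-1, -2), Mul(-3, 5)) = Add(2, -15) = -13)
Pow(Add(Function('t')(554, -669), f), Rational(1, 2)) = Pow(Add(-13, 372537), Rational(1, 2)) = Pow(372524, Rational(1, 2)) = Mul(2, Pow(93131, Rational(1, 2)))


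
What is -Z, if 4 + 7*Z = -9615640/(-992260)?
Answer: -282330/347291 ≈ -0.81295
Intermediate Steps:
Z = 282330/347291 (Z = -4/7 + (-9615640/(-992260))/7 = -4/7 + (-9615640*(-1/992260))/7 = -4/7 + (⅐)*(480782/49613) = -4/7 + 480782/347291 = 282330/347291 ≈ 0.81295)
-Z = -1*282330/347291 = -282330/347291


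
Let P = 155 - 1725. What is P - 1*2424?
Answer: -3994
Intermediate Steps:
P = -1570
P - 1*2424 = -1570 - 1*2424 = -1570 - 2424 = -3994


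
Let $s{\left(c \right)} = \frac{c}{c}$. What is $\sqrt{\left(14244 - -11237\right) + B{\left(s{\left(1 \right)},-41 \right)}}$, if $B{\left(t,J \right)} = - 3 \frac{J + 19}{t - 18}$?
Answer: $\frac{7 \sqrt{150263}}{17} \approx 159.62$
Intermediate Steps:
$s{\left(c \right)} = 1$
$B{\left(t,J \right)} = - \frac{3 \left(19 + J\right)}{-18 + t}$ ($B{\left(t,J \right)} = - 3 \frac{19 + J}{-18 + t} = - \frac{3 \left(19 + J\right)}{-18 + t}$)
$\sqrt{\left(14244 - -11237\right) + B{\left(s{\left(1 \right)},-41 \right)}} = \sqrt{\left(14244 - -11237\right) + \frac{3 \left(-19 - -41\right)}{-18 + 1}} = \sqrt{\left(14244 + 11237\right) + \frac{3 \left(-19 + 41\right)}{-17}} = \sqrt{25481 + 3 \left(- \frac{1}{17}\right) 22} = \sqrt{25481 - \frac{66}{17}} = \sqrt{\frac{433111}{17}} = \frac{7 \sqrt{150263}}{17}$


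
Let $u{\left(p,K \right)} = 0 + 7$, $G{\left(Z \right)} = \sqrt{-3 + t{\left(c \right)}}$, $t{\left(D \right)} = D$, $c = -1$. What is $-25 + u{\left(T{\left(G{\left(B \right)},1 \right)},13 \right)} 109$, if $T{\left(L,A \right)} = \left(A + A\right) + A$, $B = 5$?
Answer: $738$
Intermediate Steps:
$G{\left(Z \right)} = 2 i$ ($G{\left(Z \right)} = \sqrt{-3 - 1} = \sqrt{-4} = 2 i$)
$T{\left(L,A \right)} = 3 A$ ($T{\left(L,A \right)} = 2 A + A = 3 A$)
$u{\left(p,K \right)} = 7$
$-25 + u{\left(T{\left(G{\left(B \right)},1 \right)},13 \right)} 109 = -25 + 7 \cdot 109 = -25 + 763 = 738$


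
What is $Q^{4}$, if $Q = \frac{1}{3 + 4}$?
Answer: $\frac{1}{2401} \approx 0.00041649$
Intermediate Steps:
$Q = \frac{1}{7} \approx 0.14286$
$Q^{4} = \left(\frac{1}{7}\right)^{4} = \frac{1}{2401}$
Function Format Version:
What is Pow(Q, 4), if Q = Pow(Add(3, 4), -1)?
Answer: Rational(1, 2401) ≈ 0.00041649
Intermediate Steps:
Q = Rational(1, 7) (Q = Pow(7, -1) = Rational(1, 7) ≈ 0.14286)
Pow(Q, 4) = Pow(Rational(1, 7), 4) = Rational(1, 2401)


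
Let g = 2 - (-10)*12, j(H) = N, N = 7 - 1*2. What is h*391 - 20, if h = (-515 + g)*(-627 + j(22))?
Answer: 95578366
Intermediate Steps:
N = 5 (N = 7 - 2 = 5)
j(H) = 5
g = 122 (g = 2 - 10*(-12) = 2 + 120 = 122)
h = 244446 (h = (-515 + 122)*(-627 + 5) = -393*(-622) = 244446)
h*391 - 20 = 244446*391 - 20 = 95578386 - 20 = 95578366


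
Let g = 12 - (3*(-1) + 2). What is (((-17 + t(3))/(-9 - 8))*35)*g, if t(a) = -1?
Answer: 8190/17 ≈ 481.76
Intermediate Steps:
g = 13 (g = 12 - (-3 + 2) = 12 - 1*(-1) = 12 + 1 = 13)
(((-17 + t(3))/(-9 - 8))*35)*g = (((-17 - 1)/(-9 - 8))*35)*13 = (-18/(-17)*35)*13 = (-18*(-1/17)*35)*13 = ((18/17)*35)*13 = (630/17)*13 = 8190/17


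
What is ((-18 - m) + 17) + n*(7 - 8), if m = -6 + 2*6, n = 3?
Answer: -10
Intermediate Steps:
m = 6 (m = -6 + 12 = 6)
((-18 - m) + 17) + n*(7 - 8) = ((-18 - 1*6) + 17) + 3*(7 - 8) = ((-18 - 6) + 17) + 3*(-1) = (-24 + 17) - 3 = -7 - 3 = -10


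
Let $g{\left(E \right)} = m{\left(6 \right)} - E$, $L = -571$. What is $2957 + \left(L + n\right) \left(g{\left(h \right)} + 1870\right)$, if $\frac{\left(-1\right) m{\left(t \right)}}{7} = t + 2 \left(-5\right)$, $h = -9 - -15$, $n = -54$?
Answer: $-1179543$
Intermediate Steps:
$h = 6$ ($h = -9 + 15 = 6$)
$m{\left(t \right)} = 70 - 7 t$ ($m{\left(t \right)} = - 7 \left(t + 2 \left(-5\right)\right) = - 7 \left(t - 10\right) = - 7 \left(-10 + t\right) = 70 - 7 t$)
$g{\left(E \right)} = 28 - E$ ($g{\left(E \right)} = \left(70 - 42\right) - E = 28 - E$)
$2957 + \left(L + n\right) \left(g{\left(h \right)} + 1870\right) = 2957 + \left(-571 - 54\right) \left(\left(28 - 6\right) + 1870\right) = 2957 - 625 \left(\left(28 - 6\right) + 1870\right) = 2957 - 625 \left(22 + 1870\right) = 2957 - 1182500 = -1179543$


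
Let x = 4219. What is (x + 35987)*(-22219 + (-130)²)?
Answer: -213855714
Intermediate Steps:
(x + 35987)*(-22219 + (-130)²) = (4219 + 35987)*(-22219 + (-130)²) = 40206*(-22219 + 16900) = 40206*(-5319) = -213855714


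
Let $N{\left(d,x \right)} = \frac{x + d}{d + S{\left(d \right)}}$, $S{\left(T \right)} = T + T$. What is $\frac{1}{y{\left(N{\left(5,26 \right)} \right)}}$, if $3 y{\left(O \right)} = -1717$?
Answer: $- \frac{3}{1717} \approx -0.0017472$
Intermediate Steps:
$S{\left(T \right)} = 2 T$
$N{\left(d,x \right)} = \frac{d + x}{3 d}$ ($N{\left(d,x \right)} = \frac{x + d}{d + 2 d} = \frac{d + x}{3 d}$)
$y{\left(O \right)} = - \frac{1717}{3}$ ($y{\left(O \right)} = \frac{1}{3} \left(-1717\right) = - \frac{1717}{3}$)
$\frac{1}{y{\left(N{\left(5,26 \right)} \right)}} = \frac{1}{- \frac{1717}{3}} = - \frac{3}{1717}$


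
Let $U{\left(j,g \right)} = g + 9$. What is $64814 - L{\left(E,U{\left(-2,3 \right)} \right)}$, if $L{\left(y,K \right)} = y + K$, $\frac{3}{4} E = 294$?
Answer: $64410$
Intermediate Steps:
$U{\left(j,g \right)} = 9 + g$
$E = 392$ ($E = \frac{4}{3} \cdot 294 = 392$)
$L{\left(y,K \right)} = K + y$
$64814 - L{\left(E,U{\left(-2,3 \right)} \right)} = 64814 - \left(\left(9 + 3\right) + 392\right) = 64814 - \left(12 + 392\right) = 64814 - 404 = 64410$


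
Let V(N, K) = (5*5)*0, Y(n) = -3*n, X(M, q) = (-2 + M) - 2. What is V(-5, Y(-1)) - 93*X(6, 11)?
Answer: -186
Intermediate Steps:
X(M, q) = -4 + M
V(N, K) = 0 (V(N, K) = 25*0 = 0)
V(-5, Y(-1)) - 93*X(6, 11) = 0 - 93*(-4 + 6) = 0 - 93*2 = 0 - 186 = -186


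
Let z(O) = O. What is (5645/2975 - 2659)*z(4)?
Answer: -6323904/595 ≈ -10628.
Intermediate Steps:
(5645/2975 - 2659)*z(4) = (5645/2975 - 2659)*4 = (5645*(1/2975) - 2659)*4 = (1129/595 - 2659)*4 = -1580976/595*4 = -6323904/595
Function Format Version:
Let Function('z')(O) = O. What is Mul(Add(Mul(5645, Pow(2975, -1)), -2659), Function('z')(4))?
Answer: Rational(-6323904, 595) ≈ -10628.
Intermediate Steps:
Mul(Add(Mul(5645, Pow(2975, -1)), -2659), Function('z')(4)) = Mul(Add(Mul(5645, Pow(2975, -1)), -2659), 4) = Mul(Add(Mul(5645, Rational(1, 2975)), -2659), 4) = Mul(Add(Rational(1129, 595), -2659), 4) = Mul(Rational(-1580976, 595), 4) = Rational(-6323904, 595)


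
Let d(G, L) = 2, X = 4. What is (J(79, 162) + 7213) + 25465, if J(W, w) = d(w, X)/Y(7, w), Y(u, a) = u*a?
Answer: 18528427/567 ≈ 32678.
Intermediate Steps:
Y(u, a) = a*u
J(W, w) = 2/(7*w) (J(W, w) = 2/((w*7)) = 2/((7*w)) = 2*(1/(7*w)) = 2/(7*w))
(J(79, 162) + 7213) + 25465 = ((2/7)/162 + 7213) + 25465 = ((2/7)*(1/162) + 7213) + 25465 = (1/567 + 7213) + 25465 = 4089772/567 + 25465 = 18528427/567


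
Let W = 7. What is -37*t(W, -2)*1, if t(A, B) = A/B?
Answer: 259/2 ≈ 129.50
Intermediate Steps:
-37*t(W, -2)*1 = -259/(-2)*1 = -259*(-1)/2*1 = -37*(-7/2)*1 = (259/2)*1 = 259/2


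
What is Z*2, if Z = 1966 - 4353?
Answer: -4774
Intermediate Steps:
Z = -2387
Z*2 = -2387*2 = -4774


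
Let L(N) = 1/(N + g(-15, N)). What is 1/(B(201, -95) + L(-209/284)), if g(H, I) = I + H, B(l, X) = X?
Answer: -2339/222347 ≈ -0.010520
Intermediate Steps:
g(H, I) = H + I
L(N) = 1/(-15 + 2*N) (L(N) = 1/(N + (-15 + N)) = 1/(-15 + 2*N))
1/(B(201, -95) + L(-209/284)) = 1/(-95 + 1/(-15 + 2*(-209/284))) = 1/(-95 + 1/(-15 - 209/142)) = 1/(-95 + 1/(-2339/142)) = 1/(-95 - 142/2339) = 1/(-222347/2339) = -2339/222347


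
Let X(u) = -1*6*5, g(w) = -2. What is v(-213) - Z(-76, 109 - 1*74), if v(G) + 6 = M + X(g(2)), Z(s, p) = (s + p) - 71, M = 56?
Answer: 132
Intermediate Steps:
X(u) = -30 (X(u) = -6*5 = -30)
Z(s, p) = -71 + p + s (Z(s, p) = (p + s) - 71 = -71 + p + s)
v(G) = 20 (v(G) = -6 + (56 - 30) = -6 + 26 = 20)
v(-213) - Z(-76, 109 - 1*74) = 20 - (-71 + (109 - 1*74) - 76) = 20 - (-71 + (109 - 74) - 76) = 20 - (-71 + 35 - 76) = 20 - 1*(-112) = 20 + 112 = 132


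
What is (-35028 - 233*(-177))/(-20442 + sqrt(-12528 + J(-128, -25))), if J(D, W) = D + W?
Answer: -14111794/46432005 - 2071*I*sqrt(1409)/46432005 ≈ -0.30392 - 0.0016742*I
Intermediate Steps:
(-35028 - 233*(-177))/(-20442 + sqrt(-12528 + J(-128, -25))) = (-35028 - 233*(-177))/(-20442 + sqrt(-12528 + (-128 - 25))) = (-35028 + 41241)/(-20442 + sqrt(-12528 - 153)) = 6213/(-20442 + sqrt(-12681)) = 6213/(-20442 + 3*I*sqrt(1409))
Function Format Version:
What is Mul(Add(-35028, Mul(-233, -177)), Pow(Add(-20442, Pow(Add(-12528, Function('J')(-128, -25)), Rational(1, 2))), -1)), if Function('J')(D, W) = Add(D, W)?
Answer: Add(Rational(-14111794, 46432005), Mul(Rational(-2071, 46432005), I, Pow(1409, Rational(1, 2)))) ≈ Add(-0.30392, Mul(-0.0016742, I))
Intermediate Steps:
Mul(Add(-35028, Mul(-233, -177)), Pow(Add(-20442, Pow(Add(-12528, Function('J')(-128, -25)), Rational(1, 2))), -1)) = Mul(Add(-35028, Mul(-233, -177)), Pow(Add(-20442, Pow(Add(-12528, Add(-128, -25)), Rational(1, 2))), -1)) = Mul(Add(-35028, 41241), Pow(Add(-20442, Pow(Add(-12528, -153), Rational(1, 2))), -1)) = Mul(6213, Pow(Add(-20442, Pow(-12681, Rational(1, 2))), -1)) = Mul(6213, Pow(Add(-20442, Mul(3, I, Pow(1409, Rational(1, 2)))), -1))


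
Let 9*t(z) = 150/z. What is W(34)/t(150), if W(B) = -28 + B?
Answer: 54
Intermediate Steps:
t(z) = 50/(3*z) (t(z) = (150/z)/9 = 50/(3*z))
W(34)/t(150) = (-28 + 34)/(((50/3)/150)) = 6/(((50/3)*(1/150))) = 6/(1/9) = 6*9 = 54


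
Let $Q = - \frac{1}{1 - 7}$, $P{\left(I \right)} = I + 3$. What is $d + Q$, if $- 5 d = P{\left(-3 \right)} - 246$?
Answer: $\frac{1481}{30} \approx 49.367$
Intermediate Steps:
$P{\left(I \right)} = 3 + I$
$d = \frac{246}{5}$ ($d = - \frac{\left(3 - 3\right) - 246}{5} = - \frac{0 - 246}{5} = \left(- \frac{1}{5}\right) \left(-246\right) = \frac{246}{5} \approx 49.2$)
$Q = \frac{1}{6}$ ($Q = - \frac{1}{-6} = \left(-1\right) \left(- \frac{1}{6}\right) = \frac{1}{6} \approx 0.16667$)
$d + Q = \frac{246}{5} + \frac{1}{6} = \frac{1481}{30}$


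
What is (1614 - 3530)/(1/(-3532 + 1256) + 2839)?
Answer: -4360816/6461563 ≈ -0.67489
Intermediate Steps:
(1614 - 3530)/(1/(-3532 + 1256) + 2839) = -1916/(1/(-2276) + 2839) = -1916/(-1/2276 + 2839) = -1916/6461563/2276 = -1916*2276/6461563 = -4360816/6461563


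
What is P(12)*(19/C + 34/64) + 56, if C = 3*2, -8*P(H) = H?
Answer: 3229/64 ≈ 50.453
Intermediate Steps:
P(H) = -H/8
C = 6
P(12)*(19/C + 34/64) + 56 = (-⅛*12)*(19/6 + 34/64) + 56 = -3*(19*(⅙) + 34*(1/64))/2 + 56 = -3*(19/6 + 17/32)/2 + 56 = -3/2*355/96 + 56 = -355/64 + 56 = 3229/64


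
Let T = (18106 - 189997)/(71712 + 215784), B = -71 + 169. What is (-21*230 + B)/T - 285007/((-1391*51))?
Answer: 10728814535221/1354902159 ≈ 7918.5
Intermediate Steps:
B = 98
T = -19099/31944 (T = -171891/287496 = -171891*1/287496 = -19099/31944 ≈ -0.59789)
(-21*230 + B)/T - 285007/((-1391*51)) = (-21*230 + 98)/(-19099/31944) - 285007/((-1391*51)) = (-4830 + 98)*(-31944/19099) - 285007/(-70941) = -4732*(-31944/19099) - 285007*(-1/70941) = 151159008/19099 + 285007/70941 = 10728814535221/1354902159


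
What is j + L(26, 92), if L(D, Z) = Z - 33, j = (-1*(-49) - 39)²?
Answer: 159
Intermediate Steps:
j = 100 (j = (49 - 39)² = 10² = 100)
L(D, Z) = -33 + Z
j + L(26, 92) = 100 + (-33 + 92) = 100 + 59 = 159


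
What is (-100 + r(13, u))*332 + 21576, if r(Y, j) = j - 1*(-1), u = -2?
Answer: -11956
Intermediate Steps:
r(Y, j) = 1 + j (r(Y, j) = j + 1 = 1 + j)
(-100 + r(13, u))*332 + 21576 = (-100 + (1 - 2))*332 + 21576 = (-100 - 1)*332 + 21576 = -101*332 + 21576 = -33532 + 21576 = -11956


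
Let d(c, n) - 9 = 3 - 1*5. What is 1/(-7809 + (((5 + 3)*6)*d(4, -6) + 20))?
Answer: -1/7453 ≈ -0.00013417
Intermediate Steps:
d(c, n) = 7 (d(c, n) = 9 + (3 - 1*5) = 9 + (3 - 5) = 9 - 2 = 7)
1/(-7809 + (((5 + 3)*6)*d(4, -6) + 20)) = 1/(-7809 + (((5 + 3)*6)*7 + 20)) = 1/(-7809 + ((8*6)*7 + 20)) = 1/(-7809 + (48*7 + 20)) = 1/(-7809 + (336 + 20)) = 1/(-7809 + 356) = 1/(-7453) = -1/7453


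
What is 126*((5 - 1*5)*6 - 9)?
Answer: -1134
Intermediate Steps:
126*((5 - 1*5)*6 - 9) = 126*((5 - 5)*6 - 9) = 126*(0*6 - 9) = 126*(0 - 9) = 126*(-9) = -1134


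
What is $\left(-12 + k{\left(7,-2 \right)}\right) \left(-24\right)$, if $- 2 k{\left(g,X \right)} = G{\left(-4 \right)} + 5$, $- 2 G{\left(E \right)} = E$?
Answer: $372$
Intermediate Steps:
$G{\left(E \right)} = - \frac{E}{2}$
$k{\left(g,X \right)} = - \frac{7}{2}$ ($k{\left(g,X \right)} = - \frac{\left(- \frac{1}{2}\right) \left(-4\right) + 5}{2} = - \frac{2 + 5}{2} = \left(- \frac{1}{2}\right) 7 = - \frac{7}{2}$)
$\left(-12 + k{\left(7,-2 \right)}\right) \left(-24\right) = \left(-12 - \frac{7}{2}\right) \left(-24\right) = \left(- \frac{31}{2}\right) \left(-24\right) = 372$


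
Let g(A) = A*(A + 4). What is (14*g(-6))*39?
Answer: 6552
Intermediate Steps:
g(A) = A*(4 + A)
(14*g(-6))*39 = (14*(-6*(4 - 6)))*39 = (14*(-6*(-2)))*39 = (14*12)*39 = 168*39 = 6552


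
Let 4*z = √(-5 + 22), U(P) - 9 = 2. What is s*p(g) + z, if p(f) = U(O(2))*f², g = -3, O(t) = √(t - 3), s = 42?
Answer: 4158 + √17/4 ≈ 4159.0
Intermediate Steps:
O(t) = √(-3 + t)
U(P) = 11 (U(P) = 9 + 2 = 11)
p(f) = 11*f²
z = √17/4 (z = √(-5 + 22)/4 = √17/4 ≈ 1.0308)
s*p(g) + z = 42*(11*(-3)²) + √17/4 = 42*(11*9) + √17/4 = 42*99 + √17/4 = 4158 + √17/4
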